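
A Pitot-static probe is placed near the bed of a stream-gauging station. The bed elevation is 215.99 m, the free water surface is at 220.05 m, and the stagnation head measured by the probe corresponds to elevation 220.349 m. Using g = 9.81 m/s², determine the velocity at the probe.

Near the bed, under hydrostatic conditions, the piezometric head (z + ψ) equals the free-surface elevation, 220.05 m.
Velocity head = total − piezometric = 220.349 − 220.05 = 0.299 m.
v = √(2g·h_v) = √(2 × 9.81 × 0.299) = 2.42 m/s.

v ≈ 2.42 m/s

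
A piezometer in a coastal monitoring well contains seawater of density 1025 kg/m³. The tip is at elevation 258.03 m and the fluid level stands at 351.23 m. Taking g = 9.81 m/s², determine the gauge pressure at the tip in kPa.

Pressure head ψ = h − z = 351.23 − 258.03 = 93.20 m.
P = ρgψ = 1025 × 9.81 × 93.20 = 937149 Pa ≈ 937 kPa.

P ≈ 937 kPa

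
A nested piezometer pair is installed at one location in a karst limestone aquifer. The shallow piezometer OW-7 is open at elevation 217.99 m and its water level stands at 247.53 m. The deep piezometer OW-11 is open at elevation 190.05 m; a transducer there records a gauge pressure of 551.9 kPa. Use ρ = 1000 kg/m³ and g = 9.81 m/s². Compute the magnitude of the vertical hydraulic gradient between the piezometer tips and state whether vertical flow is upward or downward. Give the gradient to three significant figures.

|i_v| ≈ 0.0437; vertical flow is downward

Total head at OW-7: h = 247.53 m (water level in the standpipe).
Pressure head at OW-11: ψ = P/(ρg) = 551.9×1000 / (1000 × 9.81) = 56.26 m.
Total head at OW-11: h = z + ψ = 190.05 + 56.26 = 246.31 m.
Δh = h(OW-7) − h(OW-11) = 247.53 − 246.31 = 1.22 m.
Vertical separation Δz = 217.99 − 190.05 = 27.94 m.
|i_v| = |Δh| / Δz = 1.22 / 27.94 = 0.0437.
Head is higher in the shallow piezometer, so vertical flow is downward (recharge condition).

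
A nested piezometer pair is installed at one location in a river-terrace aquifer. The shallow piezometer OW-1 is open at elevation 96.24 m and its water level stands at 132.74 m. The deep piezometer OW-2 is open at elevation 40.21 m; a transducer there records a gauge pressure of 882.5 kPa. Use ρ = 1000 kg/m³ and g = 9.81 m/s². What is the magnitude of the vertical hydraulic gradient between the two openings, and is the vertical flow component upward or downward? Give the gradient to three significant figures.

|i_v| ≈ 0.0459; vertical flow is downward

Total head at OW-1: h = 132.74 m (water level in the standpipe).
Pressure head at OW-2: ψ = P/(ρg) = 882.5×1000 / (1000 × 9.81) = 89.96 m.
Total head at OW-2: h = z + ψ = 40.21 + 89.96 = 130.17 m.
Δh = h(OW-1) − h(OW-2) = 132.74 − 130.17 = 2.57 m.
Vertical separation Δz = 96.24 − 40.21 = 56.03 m.
|i_v| = |Δh| / Δz = 2.57 / 56.03 = 0.0459.
Head is higher in the shallow piezometer, so vertical flow is downward (recharge condition).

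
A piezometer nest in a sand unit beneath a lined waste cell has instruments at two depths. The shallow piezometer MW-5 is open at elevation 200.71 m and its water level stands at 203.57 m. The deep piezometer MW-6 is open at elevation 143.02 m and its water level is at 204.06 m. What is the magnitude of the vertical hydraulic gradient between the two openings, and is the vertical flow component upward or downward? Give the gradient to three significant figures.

Total head at MW-5: h = 203.57 m (water level in the standpipe).
Total head at MW-6: h = 204.06 m.
Δh = h(MW-5) − h(MW-6) = 203.57 − 204.06 = -0.49 m.
Vertical separation Δz = 200.71 − 143.02 = 57.69 m.
|i_v| = |Δh| / Δz = 0.49 / 57.69 = 0.00849.
Head is higher in the deep piezometer, so vertical flow is upward (discharge condition).

|i_v| ≈ 0.00849; vertical flow is upward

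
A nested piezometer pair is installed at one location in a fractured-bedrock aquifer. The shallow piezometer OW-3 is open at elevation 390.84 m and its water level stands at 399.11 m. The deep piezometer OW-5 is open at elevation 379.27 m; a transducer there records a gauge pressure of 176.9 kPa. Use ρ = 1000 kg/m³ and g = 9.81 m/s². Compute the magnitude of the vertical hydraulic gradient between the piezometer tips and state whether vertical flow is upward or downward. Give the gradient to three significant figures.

|i_v| ≈ 0.156; vertical flow is downward

Total head at OW-3: h = 399.11 m (water level in the standpipe).
Pressure head at OW-5: ψ = P/(ρg) = 176.9×1000 / (1000 × 9.81) = 18.03 m.
Total head at OW-5: h = z + ψ = 379.27 + 18.03 = 397.30 m.
Δh = h(OW-3) − h(OW-5) = 399.11 − 397.30 = 1.81 m.
Vertical separation Δz = 390.84 − 379.27 = 11.57 m.
|i_v| = |Δh| / Δz = 1.81 / 11.57 = 0.156.
Head is higher in the shallow piezometer, so vertical flow is downward (recharge condition).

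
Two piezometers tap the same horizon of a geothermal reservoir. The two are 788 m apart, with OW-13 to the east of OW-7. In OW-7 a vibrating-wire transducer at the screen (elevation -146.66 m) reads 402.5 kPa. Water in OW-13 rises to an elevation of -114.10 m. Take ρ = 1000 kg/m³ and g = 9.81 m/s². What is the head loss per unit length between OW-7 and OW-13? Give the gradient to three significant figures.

Pressure head at OW-7: ψ = P/(ρg) = 402.5×1000 / (1000 × 9.81) = 41.03 m.
Total head at OW-7: h = z + ψ = -146.66 + 41.03 = -105.63 m.
Total head at OW-13: h = -114.10 m (water level in the piezometer is the total head).
Head difference: h(OW-7) − h(OW-13) = -105.63 − (-114.10) = 8.47 m.
Hydraulic gradient: i = |Δh| / L = 8.47 / 788 = 0.0107.

i ≈ 0.0107 m/m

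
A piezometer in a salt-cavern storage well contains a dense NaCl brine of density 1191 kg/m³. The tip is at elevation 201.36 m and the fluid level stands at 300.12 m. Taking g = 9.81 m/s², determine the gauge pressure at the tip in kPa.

Pressure head ψ = h − z = 300.12 − 201.36 = 98.76 m.
P = ρgψ = 1191 × 9.81 × 98.76 = 1153883 Pa ≈ 1150 kPa.

P ≈ 1150 kPa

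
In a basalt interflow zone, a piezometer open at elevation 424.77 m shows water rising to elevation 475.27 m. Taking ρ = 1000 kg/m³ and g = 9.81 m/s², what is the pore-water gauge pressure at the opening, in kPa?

P ≈ 495 kPa

Pressure head ψ = h − z = 475.27 − 424.77 = 50.50 m.
P = ρgψ = 1000 × 9.81 × 50.50 = 495405 Pa ≈ 495 kPa.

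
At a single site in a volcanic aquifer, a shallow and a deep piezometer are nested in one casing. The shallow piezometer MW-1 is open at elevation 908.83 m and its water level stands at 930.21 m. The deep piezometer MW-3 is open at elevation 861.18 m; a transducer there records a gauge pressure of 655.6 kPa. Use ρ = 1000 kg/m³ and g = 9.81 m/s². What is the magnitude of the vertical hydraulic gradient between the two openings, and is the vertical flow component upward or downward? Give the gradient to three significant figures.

|i_v| ≈ 0.0462; vertical flow is downward

Total head at MW-1: h = 930.21 m (water level in the standpipe).
Pressure head at MW-3: ψ = P/(ρg) = 655.6×1000 / (1000 × 9.81) = 66.83 m.
Total head at MW-3: h = z + ψ = 861.18 + 66.83 = 928.01 m.
Δh = h(MW-1) − h(MW-3) = 930.21 − 928.01 = 2.20 m.
Vertical separation Δz = 908.83 − 861.18 = 47.65 m.
|i_v| = |Δh| / Δz = 2.20 / 47.65 = 0.0462.
Head is higher in the shallow piezometer, so vertical flow is downward (recharge condition).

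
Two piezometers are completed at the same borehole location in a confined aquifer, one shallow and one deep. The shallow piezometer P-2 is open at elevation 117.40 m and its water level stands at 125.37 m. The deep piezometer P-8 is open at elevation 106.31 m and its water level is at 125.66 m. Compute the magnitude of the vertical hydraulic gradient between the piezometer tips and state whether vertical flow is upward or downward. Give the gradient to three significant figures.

Total head at P-2: h = 125.37 m (water level in the standpipe).
Total head at P-8: h = 125.66 m.
Δh = h(P-2) − h(P-8) = 125.37 − 125.66 = -0.29 m.
Vertical separation Δz = 117.40 − 106.31 = 11.09 m.
|i_v| = |Δh| / Δz = 0.29 / 11.09 = 0.0261.
Head is higher in the deep piezometer, so vertical flow is upward (discharge condition).

|i_v| ≈ 0.0261; vertical flow is upward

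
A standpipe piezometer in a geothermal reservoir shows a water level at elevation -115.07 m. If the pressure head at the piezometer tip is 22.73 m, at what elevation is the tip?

z ≈ -137.80 m

z = h − ψ = -115.07 − 22.73 = -137.80 m.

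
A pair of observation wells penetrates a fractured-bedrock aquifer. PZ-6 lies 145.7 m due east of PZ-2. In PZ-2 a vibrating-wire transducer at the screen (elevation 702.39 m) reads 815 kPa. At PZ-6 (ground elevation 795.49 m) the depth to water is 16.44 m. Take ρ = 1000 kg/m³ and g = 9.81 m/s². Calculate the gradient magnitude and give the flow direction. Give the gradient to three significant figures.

Pressure head at PZ-2: ψ = P/(ρg) = 815×1000 / (1000 × 9.81) = 83.08 m.
Total head at PZ-2: h = z + ψ = 702.39 + 83.08 = 785.47 m.
Total head at PZ-6: h = 795.49 − 16.44 = 779.05 m.
Head difference: h(PZ-2) − h(PZ-6) = 785.47 − 779.05 = 6.42 m.
Hydraulic gradient: i = |Δh| / L = 6.42 / 145.7 = 0.0441.
Flow is from higher to lower head: from PZ-2 toward PZ-6, i.e. toward the east.

i ≈ 0.0441; groundwater flows toward the east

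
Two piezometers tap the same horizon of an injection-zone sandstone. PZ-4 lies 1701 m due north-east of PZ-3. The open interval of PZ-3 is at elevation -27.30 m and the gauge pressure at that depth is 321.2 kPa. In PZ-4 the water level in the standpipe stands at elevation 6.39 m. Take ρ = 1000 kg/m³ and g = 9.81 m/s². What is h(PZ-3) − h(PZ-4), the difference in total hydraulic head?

Pressure head at PZ-3: ψ = P/(ρg) = 321.2×1000 / (1000 × 9.81) = 32.74 m.
Total head at PZ-3: h = z + ψ = -27.30 + 32.74 = 5.44 m.
Total head at PZ-4: h = 6.39 m (water level in the piezometer is the total head).
Head difference: h(PZ-3) − h(PZ-4) = 5.44 − 6.39 = -0.95 m.

Δh ≈ -0.95 m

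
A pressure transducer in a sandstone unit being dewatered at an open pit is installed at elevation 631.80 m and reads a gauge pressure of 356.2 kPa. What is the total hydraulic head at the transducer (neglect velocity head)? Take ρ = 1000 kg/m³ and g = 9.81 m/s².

ψ = P/(ρg) = 356.2×1000 / (1000 × 9.81) = 36.31 m.
h = z + ψ = 631.80 + 36.31 = 668.11 m.

h ≈ 668.11 m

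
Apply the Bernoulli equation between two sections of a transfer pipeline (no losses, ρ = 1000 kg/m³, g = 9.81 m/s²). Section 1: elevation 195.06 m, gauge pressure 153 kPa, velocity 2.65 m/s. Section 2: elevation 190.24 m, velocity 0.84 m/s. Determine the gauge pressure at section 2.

Pressure head at 1: ψ₁ = P₁/(ρg) = 153×1000 / (1000 × 9.81) = 15.60 m.
Velocity heads: v₁²/2g = 2.65²/19.62 = 0.358 m; v₂²/2g = 0.84²/19.62 = 0.036 m.
Total head H = z₁ + ψ₁ + v₁²/2g = 195.06 + 15.60 + 0.358 = 211.02 m.
ψ₂ = H − z₂ − v₂²/2g = 211.02 − 190.24 − 0.036 = 20.74 m.
P₂ = ρgψ₂ = 1000 × 9.81 × 20.74 ≈ 203 kPa.

P₂ ≈ 203 kPa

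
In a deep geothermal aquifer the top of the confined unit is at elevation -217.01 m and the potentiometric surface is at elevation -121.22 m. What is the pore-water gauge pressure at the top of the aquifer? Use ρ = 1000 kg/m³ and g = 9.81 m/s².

Pressure head at the aquifer top: ψ = h − z = -121.22 − (-217.01) = 95.79 m.
P = ρgψ = 1000 × 9.81 × 95.79 = 939700 Pa ≈ 940 kPa.

P ≈ 940 kPa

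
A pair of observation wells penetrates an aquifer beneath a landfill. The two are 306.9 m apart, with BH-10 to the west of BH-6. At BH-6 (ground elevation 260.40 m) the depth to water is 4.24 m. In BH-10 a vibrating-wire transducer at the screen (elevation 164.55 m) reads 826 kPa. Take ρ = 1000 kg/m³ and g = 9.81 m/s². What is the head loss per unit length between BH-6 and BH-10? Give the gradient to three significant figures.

i ≈ 0.0241 m/m

Total head at BH-6: h = 260.40 − 4.24 = 256.16 m.
Pressure head at BH-10: ψ = P/(ρg) = 826×1000 / (1000 × 9.81) = 84.20 m.
Total head at BH-10: h = z + ψ = 164.55 + 84.20 = 248.75 m.
Head difference: h(BH-6) − h(BH-10) = 256.16 − 248.75 = 7.41 m.
Hydraulic gradient: i = |Δh| / L = 7.41 / 306.9 = 0.0241.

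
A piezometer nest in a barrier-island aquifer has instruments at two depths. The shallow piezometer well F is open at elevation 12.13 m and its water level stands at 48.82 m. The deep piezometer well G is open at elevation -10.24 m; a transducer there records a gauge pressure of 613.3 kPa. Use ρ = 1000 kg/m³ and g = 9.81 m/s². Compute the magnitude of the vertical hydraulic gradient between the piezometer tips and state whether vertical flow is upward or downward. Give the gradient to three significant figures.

|i_v| ≈ 0.155; vertical flow is upward

Total head at well F: h = 48.82 m (water level in the standpipe).
Pressure head at well G: ψ = P/(ρg) = 613.3×1000 / (1000 × 9.81) = 62.52 m.
Total head at well G: h = z + ψ = -10.24 + 62.52 = 52.28 m.
Δh = h(well F) − h(well G) = 48.82 − 52.28 = -3.46 m.
Vertical separation Δz = 12.13 − (-10.24) = 22.37 m.
|i_v| = |Δh| / Δz = 3.46 / 22.37 = 0.155.
Head is higher in the deep piezometer, so vertical flow is upward (discharge condition).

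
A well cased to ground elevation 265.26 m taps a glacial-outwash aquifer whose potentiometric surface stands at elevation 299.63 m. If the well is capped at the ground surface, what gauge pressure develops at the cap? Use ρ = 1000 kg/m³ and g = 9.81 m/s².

Head above the cap: Δh = 299.63 − 265.26 = 34.37 m.
P = ρgΔh = 1000 × 9.81 × 34.37 = 337170 Pa ≈ 337 kPa.

P ≈ 337 kPa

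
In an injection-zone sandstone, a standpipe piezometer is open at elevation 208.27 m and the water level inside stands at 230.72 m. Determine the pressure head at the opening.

Total head h = 230.72 m (the water-surface elevation in the piezometer).
Pressure head ψ = h − z = 230.72 − 208.27 = 22.45 m.

ψ ≈ 22.45 m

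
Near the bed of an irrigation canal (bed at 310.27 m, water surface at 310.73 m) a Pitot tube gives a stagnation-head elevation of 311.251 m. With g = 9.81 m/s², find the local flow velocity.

Near the bed, under hydrostatic conditions, the piezometric head (z + ψ) equals the free-surface elevation, 310.73 m.
Velocity head = total − piezometric = 311.251 − 310.73 = 0.521 m.
v = √(2g·h_v) = √(2 × 9.81 × 0.521) = 3.20 m/s.

v ≈ 3.20 m/s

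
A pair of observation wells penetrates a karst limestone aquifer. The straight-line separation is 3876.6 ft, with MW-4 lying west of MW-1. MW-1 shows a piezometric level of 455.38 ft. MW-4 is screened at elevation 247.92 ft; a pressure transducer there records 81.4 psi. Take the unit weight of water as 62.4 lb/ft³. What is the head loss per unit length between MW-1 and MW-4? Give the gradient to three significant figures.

i ≈ 0.00506 ft/ft

Total head at MW-1: h = 455.38 ft (water level in the piezometer is the total head).
Pressure head at MW-4: ψ = 144·P/γ = 144 × 81.4 / 62.4 = 187.85 ft.
Total head at MW-4: h = z + ψ = 247.92 + 187.85 = 435.77 ft.
Head difference: h(MW-1) − h(MW-4) = 455.38 − 435.77 = 19.61 ft.
Hydraulic gradient: i = |Δh| / L = 19.61 / 3876.6 = 0.00506.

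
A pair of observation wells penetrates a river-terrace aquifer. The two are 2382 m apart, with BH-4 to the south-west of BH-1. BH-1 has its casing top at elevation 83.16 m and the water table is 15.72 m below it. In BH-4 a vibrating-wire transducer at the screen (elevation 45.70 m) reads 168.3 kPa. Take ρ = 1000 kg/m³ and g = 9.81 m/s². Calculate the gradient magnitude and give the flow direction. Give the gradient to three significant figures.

Total head at BH-1: h = 83.16 − 15.72 = 67.44 m.
Pressure head at BH-4: ψ = P/(ρg) = 168.3×1000 / (1000 × 9.81) = 17.16 m.
Total head at BH-4: h = z + ψ = 45.70 + 17.16 = 62.86 m.
Head difference: h(BH-1) − h(BH-4) = 67.44 − 62.86 = 4.58 m.
Hydraulic gradient: i = |Δh| / L = 4.58 / 2382 = 0.00192.
Flow is from higher to lower head: from BH-1 toward BH-4, i.e. toward the south-west.

i ≈ 0.00192; groundwater flows toward the south-west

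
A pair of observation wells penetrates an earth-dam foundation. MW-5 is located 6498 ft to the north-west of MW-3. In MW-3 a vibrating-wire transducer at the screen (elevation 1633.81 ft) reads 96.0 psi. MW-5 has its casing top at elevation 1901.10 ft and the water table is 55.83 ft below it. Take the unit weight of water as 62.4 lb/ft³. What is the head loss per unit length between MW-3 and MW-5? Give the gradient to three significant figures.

i ≈ 0.00155 ft/ft

Pressure head at MW-3: ψ = 144·P/γ = 144 × 96.0 / 62.4 = 221.54 ft.
Total head at MW-3: h = z + ψ = 1633.81 + 221.54 = 1855.35 ft.
Total head at MW-5: h = 1901.10 − 55.83 = 1845.27 ft.
Head difference: h(MW-3) − h(MW-5) = 1855.35 − 1845.27 = 10.08 ft.
Hydraulic gradient: i = |Δh| / L = 10.08 / 6498 = 0.00155.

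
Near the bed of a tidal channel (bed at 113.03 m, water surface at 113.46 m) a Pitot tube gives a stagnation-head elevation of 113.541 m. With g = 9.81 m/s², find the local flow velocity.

Near the bed, under hydrostatic conditions, the piezometric head (z + ψ) equals the free-surface elevation, 113.46 m.
Velocity head = total − piezometric = 113.541 − 113.46 = 0.081 m.
v = √(2g·h_v) = √(2 × 9.81 × 0.081) = 1.26 m/s.

v ≈ 1.26 m/s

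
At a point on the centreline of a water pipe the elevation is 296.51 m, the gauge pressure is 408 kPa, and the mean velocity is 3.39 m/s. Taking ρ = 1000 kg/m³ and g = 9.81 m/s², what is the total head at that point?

Pressure head ψ = P/(ρg) = 408×1000 / (1000 × 9.81) = 41.59 m.
Velocity head = v²/(2g) = 3.39² / (2 × 9.81) = 0.586 m.
h = z + ψ + v²/(2g) = 296.51 + 41.59 + 0.586 = 338.69 m.

h ≈ 338.69 m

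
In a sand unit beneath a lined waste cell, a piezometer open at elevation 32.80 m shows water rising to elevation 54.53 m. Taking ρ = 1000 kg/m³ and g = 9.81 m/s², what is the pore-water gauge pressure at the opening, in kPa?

P ≈ 213 kPa

Pressure head ψ = h − z = 54.53 − 32.80 = 21.73 m.
P = ρgψ = 1000 × 9.81 × 21.73 = 213171 Pa ≈ 213 kPa.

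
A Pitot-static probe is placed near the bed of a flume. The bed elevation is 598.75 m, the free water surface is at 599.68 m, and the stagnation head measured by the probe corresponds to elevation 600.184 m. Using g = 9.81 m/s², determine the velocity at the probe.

v ≈ 3.14 m/s

Near the bed, under hydrostatic conditions, the piezometric head (z + ψ) equals the free-surface elevation, 599.68 m.
Velocity head = total − piezometric = 600.184 − 599.68 = 0.504 m.
v = √(2g·h_v) = √(2 × 9.81 × 0.504) = 3.14 m/s.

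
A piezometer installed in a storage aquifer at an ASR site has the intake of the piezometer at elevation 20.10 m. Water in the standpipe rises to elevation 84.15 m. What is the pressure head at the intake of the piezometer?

ψ ≈ 64.05 m

Total head h = 84.15 m (the water-surface elevation in the piezometer).
Pressure head ψ = h − z = 84.15 − 20.10 = 64.05 m.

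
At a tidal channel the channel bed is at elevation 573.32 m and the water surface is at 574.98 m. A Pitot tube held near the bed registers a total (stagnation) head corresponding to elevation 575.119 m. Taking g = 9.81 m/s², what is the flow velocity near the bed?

Near the bed, under hydrostatic conditions, the piezometric head (z + ψ) equals the free-surface elevation, 574.98 m.
Velocity head = total − piezometric = 575.119 − 574.98 = 0.139 m.
v = √(2g·h_v) = √(2 × 9.81 × 0.139) = 1.65 m/s.

v ≈ 1.65 m/s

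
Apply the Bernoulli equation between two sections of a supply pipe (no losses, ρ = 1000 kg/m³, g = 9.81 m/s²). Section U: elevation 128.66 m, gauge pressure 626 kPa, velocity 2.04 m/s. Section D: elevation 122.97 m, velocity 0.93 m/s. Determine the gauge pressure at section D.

Pressure head at U: ψ₁ = P₁/(ρg) = 626×1000 / (1000 × 9.81) = 63.81 m.
Velocity heads: v₁²/2g = 2.04²/19.62 = 0.212 m; v₂²/2g = 0.93²/19.62 = 0.044 m.
Total head H = z₁ + ψ₁ + v₁²/2g = 128.66 + 63.81 + 0.212 = 192.68 m.
ψ₂ = H − z₂ − v₂²/2g = 192.68 − 122.97 − 0.044 = 69.67 m.
P₂ = ρgψ₂ = 1000 × 9.81 × 69.67 ≈ 683 kPa.

P₂ ≈ 683 kPa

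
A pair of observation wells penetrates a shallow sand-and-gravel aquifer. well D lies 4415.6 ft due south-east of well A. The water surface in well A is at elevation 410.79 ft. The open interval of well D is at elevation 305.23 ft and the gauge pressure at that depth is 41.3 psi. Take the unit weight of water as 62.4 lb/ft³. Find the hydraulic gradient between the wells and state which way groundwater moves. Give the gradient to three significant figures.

Total head at well A: h = 410.79 ft (water level in the piezometer is the total head).
Pressure head at well D: ψ = 144·P/γ = 144 × 41.3 / 62.4 = 95.31 ft.
Total head at well D: h = z + ψ = 305.23 + 95.31 = 400.54 ft.
Head difference: h(well A) − h(well D) = 410.79 − 400.54 = 10.25 ft.
Hydraulic gradient: i = |Δh| / L = 10.25 / 4415.6 = 0.00232.
Flow is from higher to lower head: from well A toward well D, i.e. toward the south-east.

i ≈ 0.00232; groundwater flows toward the south-east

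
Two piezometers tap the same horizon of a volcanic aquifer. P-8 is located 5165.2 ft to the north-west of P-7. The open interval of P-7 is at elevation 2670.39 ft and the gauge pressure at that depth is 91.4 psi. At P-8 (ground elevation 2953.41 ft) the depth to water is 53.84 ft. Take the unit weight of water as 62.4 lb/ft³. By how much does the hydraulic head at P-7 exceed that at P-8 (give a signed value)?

Δh ≈ -18.26 ft

Pressure head at P-7: ψ = 144·P/γ = 144 × 91.4 / 62.4 = 210.92 ft.
Total head at P-7: h = z + ψ = 2670.39 + 210.92 = 2881.31 ft.
Total head at P-8: h = 2953.41 − 53.84 = 2899.57 ft.
Head difference: h(P-7) − h(P-8) = 2881.31 − 2899.57 = -18.26 ft.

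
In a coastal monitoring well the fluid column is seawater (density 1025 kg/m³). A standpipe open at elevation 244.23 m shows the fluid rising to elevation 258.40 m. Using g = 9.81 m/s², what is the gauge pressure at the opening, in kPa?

P ≈ 142 kPa

Pressure head ψ = h − z = 258.40 − 244.23 = 14.17 m.
P = ρgψ = 1025 × 9.81 × 14.17 = 142483 Pa ≈ 142 kPa.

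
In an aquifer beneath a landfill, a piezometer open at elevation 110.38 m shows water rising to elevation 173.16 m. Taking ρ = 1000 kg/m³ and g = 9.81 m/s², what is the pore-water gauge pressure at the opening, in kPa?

P ≈ 616 kPa

Pressure head ψ = h − z = 173.16 − 110.38 = 62.78 m.
P = ρgψ = 1000 × 9.81 × 62.78 = 615872 Pa ≈ 616 kPa.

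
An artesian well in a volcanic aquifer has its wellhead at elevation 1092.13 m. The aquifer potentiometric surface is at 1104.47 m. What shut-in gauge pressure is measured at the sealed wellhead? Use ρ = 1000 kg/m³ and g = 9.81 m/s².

P ≈ 121 kPa

Head above the cap: Δh = 1104.47 − 1092.13 = 12.34 m.
P = ρgΔh = 1000 × 9.81 × 12.34 = 121055 Pa ≈ 121 kPa.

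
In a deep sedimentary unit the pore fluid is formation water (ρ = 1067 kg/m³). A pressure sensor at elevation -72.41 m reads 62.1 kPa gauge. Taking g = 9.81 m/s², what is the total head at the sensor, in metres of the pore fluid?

h ≈ -66.48 m

ψ = P/(ρg) = 62.1×1000 / (1067 × 9.81) = 5.93 m.
h = z + ψ = -72.41 + 5.93 = -66.48 m.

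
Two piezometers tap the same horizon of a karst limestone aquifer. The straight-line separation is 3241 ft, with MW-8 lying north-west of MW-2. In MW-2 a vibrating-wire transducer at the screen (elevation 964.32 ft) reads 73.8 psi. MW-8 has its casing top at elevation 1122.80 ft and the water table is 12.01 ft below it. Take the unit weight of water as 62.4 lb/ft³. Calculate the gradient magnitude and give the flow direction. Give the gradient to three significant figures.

i ≈ 0.00736; groundwater flows toward the north-west

Pressure head at MW-2: ψ = 144·P/γ = 144 × 73.8 / 62.4 = 170.31 ft.
Total head at MW-2: h = z + ψ = 964.32 + 170.31 = 1134.63 ft.
Total head at MW-8: h = 1122.80 − 12.01 = 1110.79 ft.
Head difference: h(MW-2) − h(MW-8) = 1134.63 − 1110.79 = 23.84 ft.
Hydraulic gradient: i = |Δh| / L = 23.84 / 3241 = 0.00736.
Flow is from higher to lower head: from MW-2 toward MW-8, i.e. toward the north-west.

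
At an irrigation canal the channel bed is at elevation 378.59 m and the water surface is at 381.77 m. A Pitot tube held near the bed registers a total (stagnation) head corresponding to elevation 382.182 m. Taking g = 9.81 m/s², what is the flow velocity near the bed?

v ≈ 2.84 m/s

Near the bed, under hydrostatic conditions, the piezometric head (z + ψ) equals the free-surface elevation, 381.77 m.
Velocity head = total − piezometric = 382.182 − 381.77 = 0.412 m.
v = √(2g·h_v) = √(2 × 9.81 × 0.412) = 2.84 m/s.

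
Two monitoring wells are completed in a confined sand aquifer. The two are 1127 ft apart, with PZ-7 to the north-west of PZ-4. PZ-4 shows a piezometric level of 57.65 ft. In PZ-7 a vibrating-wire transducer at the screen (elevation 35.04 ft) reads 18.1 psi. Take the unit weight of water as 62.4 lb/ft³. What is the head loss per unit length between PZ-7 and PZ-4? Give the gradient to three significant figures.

Total head at PZ-4: h = 57.65 ft (water level in the piezometer is the total head).
Pressure head at PZ-7: ψ = 144·P/γ = 144 × 18.1 / 62.4 = 41.77 ft.
Total head at PZ-7: h = z + ψ = 35.04 + 41.77 = 76.81 ft.
Head difference: h(PZ-4) − h(PZ-7) = 57.65 − 76.81 = -19.16 ft.
Hydraulic gradient: i = |Δh| / L = 19.16 / 1127 = 0.0170.

i ≈ 0.0170 ft/ft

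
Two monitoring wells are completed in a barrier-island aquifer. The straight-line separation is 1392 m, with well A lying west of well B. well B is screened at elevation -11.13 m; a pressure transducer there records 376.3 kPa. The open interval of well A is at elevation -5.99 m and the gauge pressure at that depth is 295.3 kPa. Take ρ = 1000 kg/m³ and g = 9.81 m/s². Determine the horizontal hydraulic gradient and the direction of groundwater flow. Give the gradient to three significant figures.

i ≈ 0.00224; groundwater flows toward the west

Pressure head at well B: ψ = P/(ρg) = 376.3×1000 / (1000 × 9.81) = 38.36 m.
Total head at well B: h = z + ψ = -11.13 + 38.36 = 27.23 m.
Pressure head at well A: ψ = P/(ρg) = 295.3×1000 / (1000 × 9.81) = 30.10 m.
Total head at well A: h = z + ψ = -5.99 + 30.10 = 24.11 m.
Head difference: h(well B) − h(well A) = 27.23 − 24.11 = 3.12 m.
Hydraulic gradient: i = |Δh| / L = 3.12 / 1392 = 0.00224.
Flow is from higher to lower head: from well B toward well A, i.e. toward the west.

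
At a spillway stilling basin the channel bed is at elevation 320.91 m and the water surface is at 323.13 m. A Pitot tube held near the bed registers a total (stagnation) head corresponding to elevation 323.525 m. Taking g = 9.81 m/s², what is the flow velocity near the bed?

v ≈ 2.78 m/s

Near the bed, under hydrostatic conditions, the piezometric head (z + ψ) equals the free-surface elevation, 323.13 m.
Velocity head = total − piezometric = 323.525 − 323.13 = 0.395 m.
v = √(2g·h_v) = √(2 × 9.81 × 0.395) = 2.78 m/s.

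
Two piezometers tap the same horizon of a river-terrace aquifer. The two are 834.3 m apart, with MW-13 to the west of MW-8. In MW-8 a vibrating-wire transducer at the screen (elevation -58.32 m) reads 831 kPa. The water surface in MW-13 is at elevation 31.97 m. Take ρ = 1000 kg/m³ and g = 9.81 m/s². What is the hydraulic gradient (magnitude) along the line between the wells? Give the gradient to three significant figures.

i ≈ 0.00669

Pressure head at MW-8: ψ = P/(ρg) = 831×1000 / (1000 × 9.81) = 84.71 m.
Total head at MW-8: h = z + ψ = -58.32 + 84.71 = 26.39 m.
Total head at MW-13: h = 31.97 m (water level in the piezometer is the total head).
Head difference: h(MW-8) − h(MW-13) = 26.39 − 31.97 = -5.58 m.
Hydraulic gradient: i = |Δh| / L = 5.58 / 834.3 = 0.00669.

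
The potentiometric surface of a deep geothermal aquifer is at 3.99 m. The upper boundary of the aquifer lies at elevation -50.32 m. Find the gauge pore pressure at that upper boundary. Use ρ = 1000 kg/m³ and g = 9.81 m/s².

Pressure head at the aquifer top: ψ = h − z = 3.99 − (-50.32) = 54.31 m.
P = ρgψ = 1000 × 9.81 × 54.31 = 532781 Pa ≈ 533 kPa.

P ≈ 533 kPa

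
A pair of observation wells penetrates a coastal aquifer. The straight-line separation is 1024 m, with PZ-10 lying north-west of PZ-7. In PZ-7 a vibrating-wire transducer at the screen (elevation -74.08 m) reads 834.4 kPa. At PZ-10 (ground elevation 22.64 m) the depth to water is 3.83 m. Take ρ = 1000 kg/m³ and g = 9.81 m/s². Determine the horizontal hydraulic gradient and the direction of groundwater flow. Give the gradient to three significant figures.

i ≈ 0.00765; groundwater flows toward the south-east

Pressure head at PZ-7: ψ = P/(ρg) = 834.4×1000 / (1000 × 9.81) = 85.06 m.
Total head at PZ-7: h = z + ψ = -74.08 + 85.06 = 10.98 m.
Total head at PZ-10: h = 22.64 − 3.83 = 18.81 m.
Head difference: h(PZ-7) − h(PZ-10) = 10.98 − 18.81 = -7.83 m.
Hydraulic gradient: i = |Δh| / L = 7.83 / 1024 = 0.00765.
Flow is from higher to lower head: from PZ-10 toward PZ-7, i.e. toward the south-east.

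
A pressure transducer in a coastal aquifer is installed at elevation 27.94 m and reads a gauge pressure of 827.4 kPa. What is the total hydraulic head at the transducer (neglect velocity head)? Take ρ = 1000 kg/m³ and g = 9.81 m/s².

h ≈ 112.28 m

ψ = P/(ρg) = 827.4×1000 / (1000 × 9.81) = 84.34 m.
h = z + ψ = 27.94 + 84.34 = 112.28 m.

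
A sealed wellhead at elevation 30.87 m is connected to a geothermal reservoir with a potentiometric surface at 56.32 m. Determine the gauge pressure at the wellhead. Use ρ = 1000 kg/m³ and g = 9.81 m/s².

Head above the cap: Δh = 56.32 − 30.87 = 25.45 m.
P = ρgΔh = 1000 × 9.81 × 25.45 = 249664 Pa ≈ 250 kPa.

P ≈ 250 kPa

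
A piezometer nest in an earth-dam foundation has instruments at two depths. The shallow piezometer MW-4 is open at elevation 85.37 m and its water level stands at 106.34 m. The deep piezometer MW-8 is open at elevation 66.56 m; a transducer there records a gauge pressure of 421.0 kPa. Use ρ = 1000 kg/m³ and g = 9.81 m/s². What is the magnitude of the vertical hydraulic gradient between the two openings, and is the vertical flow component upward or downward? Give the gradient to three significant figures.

|i_v| ≈ 0.167; vertical flow is upward

Total head at MW-4: h = 106.34 m (water level in the standpipe).
Pressure head at MW-8: ψ = P/(ρg) = 421.0×1000 / (1000 × 9.81) = 42.92 m.
Total head at MW-8: h = z + ψ = 66.56 + 42.92 = 109.48 m.
Δh = h(MW-4) − h(MW-8) = 106.34 − 109.48 = -3.14 m.
Vertical separation Δz = 85.37 − 66.56 = 18.81 m.
|i_v| = |Δh| / Δz = 3.14 / 18.81 = 0.167.
Head is higher in the deep piezometer, so vertical flow is upward (discharge condition).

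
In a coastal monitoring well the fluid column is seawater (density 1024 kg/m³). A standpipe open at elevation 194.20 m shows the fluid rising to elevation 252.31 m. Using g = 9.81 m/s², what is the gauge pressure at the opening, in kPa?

P ≈ 584 kPa

Pressure head ψ = h − z = 252.31 − 194.20 = 58.11 m.
P = ρgψ = 1024 × 9.81 × 58.11 = 583741 Pa ≈ 584 kPa.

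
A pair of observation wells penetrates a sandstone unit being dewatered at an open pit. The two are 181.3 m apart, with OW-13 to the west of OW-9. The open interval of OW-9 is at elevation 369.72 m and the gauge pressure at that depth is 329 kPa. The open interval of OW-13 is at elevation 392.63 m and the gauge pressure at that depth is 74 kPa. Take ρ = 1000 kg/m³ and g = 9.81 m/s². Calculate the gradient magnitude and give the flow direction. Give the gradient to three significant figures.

Pressure head at OW-9: ψ = P/(ρg) = 329×1000 / (1000 × 9.81) = 33.54 m.
Total head at OW-9: h = z + ψ = 369.72 + 33.54 = 403.26 m.
Pressure head at OW-13: ψ = P/(ρg) = 74×1000 / (1000 × 9.81) = 7.54 m.
Total head at OW-13: h = z + ψ = 392.63 + 7.54 = 400.17 m.
Head difference: h(OW-9) − h(OW-13) = 403.26 − 400.17 = 3.09 m.
Hydraulic gradient: i = |Δh| / L = 3.09 / 181.3 = 0.0170.
Flow is from higher to lower head: from OW-9 toward OW-13, i.e. toward the west.

i ≈ 0.0170; groundwater flows toward the west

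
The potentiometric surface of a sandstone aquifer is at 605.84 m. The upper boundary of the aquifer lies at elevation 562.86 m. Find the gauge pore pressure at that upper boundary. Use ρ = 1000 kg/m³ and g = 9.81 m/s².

P ≈ 422 kPa

Pressure head at the aquifer top: ψ = h − z = 605.84 − 562.86 = 42.98 m.
P = ρgψ = 1000 × 9.81 × 42.98 = 421634 Pa ≈ 422 kPa.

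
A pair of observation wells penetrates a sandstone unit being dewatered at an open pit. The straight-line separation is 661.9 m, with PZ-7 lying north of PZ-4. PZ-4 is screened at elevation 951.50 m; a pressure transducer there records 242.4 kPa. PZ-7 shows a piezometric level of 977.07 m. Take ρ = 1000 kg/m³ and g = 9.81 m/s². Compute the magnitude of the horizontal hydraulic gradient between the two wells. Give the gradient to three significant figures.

i ≈ 0.00130

Pressure head at PZ-4: ψ = P/(ρg) = 242.4×1000 / (1000 × 9.81) = 24.71 m.
Total head at PZ-4: h = z + ψ = 951.50 + 24.71 = 976.21 m.
Total head at PZ-7: h = 977.07 m (water level in the piezometer is the total head).
Head difference: h(PZ-4) − h(PZ-7) = 976.21 − 977.07 = -0.86 m.
Hydraulic gradient: i = |Δh| / L = 0.86 / 661.9 = 0.00130.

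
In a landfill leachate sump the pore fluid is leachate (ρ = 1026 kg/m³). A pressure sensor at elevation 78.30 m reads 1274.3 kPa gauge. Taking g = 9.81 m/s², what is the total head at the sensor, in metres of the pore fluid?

h ≈ 204.91 m

ψ = P/(ρg) = 1274.3×1000 / (1026 × 9.81) = 126.61 m.
h = z + ψ = 78.30 + 126.61 = 204.91 m.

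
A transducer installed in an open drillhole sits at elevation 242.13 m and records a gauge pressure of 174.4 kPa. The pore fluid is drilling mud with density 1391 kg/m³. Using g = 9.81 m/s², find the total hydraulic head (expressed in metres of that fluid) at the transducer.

h ≈ 254.91 m

ψ = P/(ρg) = 174.4×1000 / (1391 × 9.81) = 12.78 m.
h = z + ψ = 242.13 + 12.78 = 254.91 m.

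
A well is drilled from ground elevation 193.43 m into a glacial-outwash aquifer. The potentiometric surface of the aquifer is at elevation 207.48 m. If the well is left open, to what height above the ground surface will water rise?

Water rises to the potentiometric surface, so the rise above ground = 207.48 − 193.43 = 14.05 m.

≈ 14.05 m above ground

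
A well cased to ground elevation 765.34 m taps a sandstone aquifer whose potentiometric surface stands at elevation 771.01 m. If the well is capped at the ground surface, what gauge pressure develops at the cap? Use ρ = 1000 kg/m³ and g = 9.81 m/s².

P ≈ 55.6 kPa

Head above the cap: Δh = 771.01 − 765.34 = 5.67 m.
P = ρgΔh = 1000 × 9.81 × 5.67 = 55623 Pa ≈ 55.6 kPa.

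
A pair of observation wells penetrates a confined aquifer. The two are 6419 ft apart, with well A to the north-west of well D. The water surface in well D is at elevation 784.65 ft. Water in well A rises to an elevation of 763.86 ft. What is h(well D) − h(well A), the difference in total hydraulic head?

Δh ≈ 20.79 ft

Total head at well D: h = 784.65 ft (water level in the piezometer is the total head).
Total head at well A: h = 763.86 ft (water level in the piezometer is the total head).
Head difference: h(well D) − h(well A) = 784.65 − 763.86 = 20.79 ft.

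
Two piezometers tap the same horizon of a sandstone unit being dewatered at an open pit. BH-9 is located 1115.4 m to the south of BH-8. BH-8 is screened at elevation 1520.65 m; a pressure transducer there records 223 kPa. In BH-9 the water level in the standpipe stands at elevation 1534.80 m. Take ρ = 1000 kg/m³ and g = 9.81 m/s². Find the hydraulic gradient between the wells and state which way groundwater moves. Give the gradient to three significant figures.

i ≈ 0.00769; groundwater flows toward the south

Pressure head at BH-8: ψ = P/(ρg) = 223×1000 / (1000 × 9.81) = 22.73 m.
Total head at BH-8: h = z + ψ = 1520.65 + 22.73 = 1543.38 m.
Total head at BH-9: h = 1534.80 m (water level in the piezometer is the total head).
Head difference: h(BH-8) − h(BH-9) = 1543.38 − 1534.80 = 8.58 m.
Hydraulic gradient: i = |Δh| / L = 8.58 / 1115.4 = 0.00769.
Flow is from higher to lower head: from BH-8 toward BH-9, i.e. toward the south.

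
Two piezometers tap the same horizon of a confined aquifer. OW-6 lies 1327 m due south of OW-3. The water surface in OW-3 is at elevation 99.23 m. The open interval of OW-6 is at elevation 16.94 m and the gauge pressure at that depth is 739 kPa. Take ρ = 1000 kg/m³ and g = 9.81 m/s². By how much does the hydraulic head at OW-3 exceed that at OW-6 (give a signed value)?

Total head at OW-3: h = 99.23 m (water level in the piezometer is the total head).
Pressure head at OW-6: ψ = P/(ρg) = 739×1000 / (1000 × 9.81) = 75.33 m.
Total head at OW-6: h = z + ψ = 16.94 + 75.33 = 92.27 m.
Head difference: h(OW-3) − h(OW-6) = 99.23 − 92.27 = 6.96 m.

Δh ≈ 6.96 m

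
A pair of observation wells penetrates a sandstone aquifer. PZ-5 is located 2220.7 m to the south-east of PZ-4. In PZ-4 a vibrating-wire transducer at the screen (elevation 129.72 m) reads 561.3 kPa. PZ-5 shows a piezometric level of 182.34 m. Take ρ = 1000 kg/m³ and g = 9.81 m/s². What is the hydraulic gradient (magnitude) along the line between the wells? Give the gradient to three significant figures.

i ≈ 0.00207

Pressure head at PZ-4: ψ = P/(ρg) = 561.3×1000 / (1000 × 9.81) = 57.22 m.
Total head at PZ-4: h = z + ψ = 129.72 + 57.22 = 186.94 m.
Total head at PZ-5: h = 182.34 m (water level in the piezometer is the total head).
Head difference: h(PZ-4) − h(PZ-5) = 186.94 − 182.34 = 4.60 m.
Hydraulic gradient: i = |Δh| / L = 4.60 / 2220.7 = 0.00207.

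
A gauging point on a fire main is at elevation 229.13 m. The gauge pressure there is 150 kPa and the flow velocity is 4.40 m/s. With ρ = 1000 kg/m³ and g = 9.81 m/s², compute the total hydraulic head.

h ≈ 245.41 m

Pressure head ψ = P/(ρg) = 150×1000 / (1000 × 9.81) = 15.29 m.
Velocity head = v²/(2g) = 4.40² / (2 × 9.81) = 0.987 m.
h = z + ψ + v²/(2g) = 229.13 + 15.29 + 0.987 = 245.41 m.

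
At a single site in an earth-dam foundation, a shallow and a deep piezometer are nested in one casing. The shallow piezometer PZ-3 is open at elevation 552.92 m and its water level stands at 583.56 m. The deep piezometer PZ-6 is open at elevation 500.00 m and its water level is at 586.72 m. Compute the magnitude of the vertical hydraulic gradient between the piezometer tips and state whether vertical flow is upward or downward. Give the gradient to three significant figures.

|i_v| ≈ 0.0597; vertical flow is upward

Total head at PZ-3: h = 583.56 m (water level in the standpipe).
Total head at PZ-6: h = 586.72 m.
Δh = h(PZ-3) − h(PZ-6) = 583.56 − 586.72 = -3.16 m.
Vertical separation Δz = 552.92 − 500.00 = 52.92 m.
|i_v| = |Δh| / Δz = 3.16 / 52.92 = 0.0597.
Head is higher in the deep piezometer, so vertical flow is upward (discharge condition).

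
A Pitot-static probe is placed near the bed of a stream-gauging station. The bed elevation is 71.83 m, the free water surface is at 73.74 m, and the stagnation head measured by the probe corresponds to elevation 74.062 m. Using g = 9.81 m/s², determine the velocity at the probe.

Near the bed, under hydrostatic conditions, the piezometric head (z + ψ) equals the free-surface elevation, 73.74 m.
Velocity head = total − piezometric = 74.062 − 73.74 = 0.322 m.
v = √(2g·h_v) = √(2 × 9.81 × 0.322) = 2.51 m/s.

v ≈ 2.51 m/s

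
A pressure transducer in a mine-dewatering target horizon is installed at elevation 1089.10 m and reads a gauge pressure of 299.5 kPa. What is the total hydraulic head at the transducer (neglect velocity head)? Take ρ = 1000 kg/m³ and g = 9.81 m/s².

h ≈ 1119.63 m

ψ = P/(ρg) = 299.5×1000 / (1000 × 9.81) = 30.53 m.
h = z + ψ = 1089.10 + 30.53 = 1119.63 m.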